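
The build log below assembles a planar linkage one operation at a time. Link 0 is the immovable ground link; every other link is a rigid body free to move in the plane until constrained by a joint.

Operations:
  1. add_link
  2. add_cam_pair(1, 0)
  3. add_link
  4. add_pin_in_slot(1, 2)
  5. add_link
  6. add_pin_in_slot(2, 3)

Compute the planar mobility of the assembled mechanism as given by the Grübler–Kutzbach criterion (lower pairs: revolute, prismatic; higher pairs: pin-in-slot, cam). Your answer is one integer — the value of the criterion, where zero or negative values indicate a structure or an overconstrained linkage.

M = 6

link 0 = ground. State L|J1|J2 = 1|0|0
+link1  2|0|0
C(1,0) f=2→J2  2|0|1
+link2  3|0|1
PS(1,2) f=2→J2  3|0|2
+link3  4|0|2
PS(2,3) f=2→J2  4|0|3
M = 3(4−1)−2·0−3 = 9−0−3 = 6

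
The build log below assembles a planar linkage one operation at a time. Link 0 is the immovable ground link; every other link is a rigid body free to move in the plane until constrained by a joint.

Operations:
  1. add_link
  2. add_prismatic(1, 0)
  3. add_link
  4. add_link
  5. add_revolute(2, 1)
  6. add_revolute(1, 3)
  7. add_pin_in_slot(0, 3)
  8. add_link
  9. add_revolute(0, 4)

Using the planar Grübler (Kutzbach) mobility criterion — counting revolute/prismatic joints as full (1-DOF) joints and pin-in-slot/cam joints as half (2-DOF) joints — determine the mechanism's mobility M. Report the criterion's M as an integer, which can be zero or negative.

M = 3

(L,J1,J2)=(1,0,0); link0 fixed
link1: (2,0,0)
P 1-0 [J1]: (2,1,0)
link2: (3,1,0)
link3: (4,1,0)
R 2-1 [J1]: (4,2,0)
R 1-3 [J1]: (4,3,0)
PS 0-3 [J2]: (4,3,1)
link4: (5,3,1)
R 0-4 [J1]: (5,4,1)
Grübler: 3·4 − 2·4 − 1 = 3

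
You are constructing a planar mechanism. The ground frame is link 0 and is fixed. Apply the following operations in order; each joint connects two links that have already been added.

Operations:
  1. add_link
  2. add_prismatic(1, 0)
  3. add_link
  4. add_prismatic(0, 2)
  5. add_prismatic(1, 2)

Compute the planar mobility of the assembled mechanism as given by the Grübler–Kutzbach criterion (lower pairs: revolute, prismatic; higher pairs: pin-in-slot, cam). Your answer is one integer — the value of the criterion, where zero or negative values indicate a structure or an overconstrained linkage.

link 0 = ground. State L|J1|J2 = 1|0|0
+link1  2|0|0
P(1,0) f=1→J1  2|1|0
+link2  3|1|0
P(0,2) f=1→J1  3|2|0
P(1,2) f=1→J1  3|3|0
M = 3(3−1)−2·3−0 = 6−6−0 = 0

M = 0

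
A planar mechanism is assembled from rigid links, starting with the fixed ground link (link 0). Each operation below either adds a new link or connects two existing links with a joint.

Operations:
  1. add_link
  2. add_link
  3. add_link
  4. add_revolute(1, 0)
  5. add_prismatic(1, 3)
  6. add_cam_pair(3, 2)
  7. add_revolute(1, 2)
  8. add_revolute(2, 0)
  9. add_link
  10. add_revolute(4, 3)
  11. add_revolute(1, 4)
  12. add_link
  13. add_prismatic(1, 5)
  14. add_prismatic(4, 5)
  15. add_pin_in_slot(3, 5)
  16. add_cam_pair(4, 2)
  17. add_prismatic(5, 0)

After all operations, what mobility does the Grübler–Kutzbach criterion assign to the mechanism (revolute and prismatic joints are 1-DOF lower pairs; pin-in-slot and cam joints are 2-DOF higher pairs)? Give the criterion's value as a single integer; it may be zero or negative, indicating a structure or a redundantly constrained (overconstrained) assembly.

M = -6

ground; <1,0,0>
#1 <2,0,0>
#2 <3,0,0>
#3 <4,0,0>
R:1↔0 J1 <4,1,0>
P:1↔3 J1 <4,2,0>
C:3↔2 J2 <4,2,1>
R:1↔2 J1 <4,3,1>
R:2↔0 J1 <4,4,1>
#4 <5,4,1>
R:4↔3 J1 <5,5,1>
R:1↔4 J1 <5,6,1>
#5 <6,6,1>
P:1↔5 J1 <6,7,1>
P:4↔5 J1 <6,8,1>
PS:3↔5 J2 <6,8,2>
C:4↔2 J2 <6,8,3>
P:5↔0 J1 <6,9,3>
3×5 − 2×9 − 1×3 = -6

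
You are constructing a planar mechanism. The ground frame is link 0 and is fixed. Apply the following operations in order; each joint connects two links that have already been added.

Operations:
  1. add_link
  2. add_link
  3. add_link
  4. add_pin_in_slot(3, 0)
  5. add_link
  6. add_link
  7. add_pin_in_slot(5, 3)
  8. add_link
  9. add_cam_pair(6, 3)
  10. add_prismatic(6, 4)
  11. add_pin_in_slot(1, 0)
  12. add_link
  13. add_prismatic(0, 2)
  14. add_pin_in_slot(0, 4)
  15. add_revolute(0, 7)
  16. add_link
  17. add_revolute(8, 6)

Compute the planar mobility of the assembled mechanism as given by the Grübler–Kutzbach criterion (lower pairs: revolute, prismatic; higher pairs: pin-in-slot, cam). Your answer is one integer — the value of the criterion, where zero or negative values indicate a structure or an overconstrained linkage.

[1;0;0] (link 0 is ground)
L+ [2;0;0]
L+ [3;0;0]
L+ [4;0;0]
PS(3,0)∈J2 [4;0;1]
L+ [5;0;1]
L+ [6;0;1]
PS(5,3)∈J2 [6;0;2]
L+ [7;0;2]
C(6,3)∈J2 [7;0;3]
P(6,4)∈J1 [7;1;3]
PS(1,0)∈J2 [7;1;4]
L+ [8;1;4]
P(0,2)∈J1 [8;2;4]
PS(0,4)∈J2 [8;2;5]
R(0,7)∈J1 [8;3;5]
L+ [9;3;5]
R(8,6)∈J1 [9;4;5]
mobility = 24 − 8 − 5 = 11

M = 11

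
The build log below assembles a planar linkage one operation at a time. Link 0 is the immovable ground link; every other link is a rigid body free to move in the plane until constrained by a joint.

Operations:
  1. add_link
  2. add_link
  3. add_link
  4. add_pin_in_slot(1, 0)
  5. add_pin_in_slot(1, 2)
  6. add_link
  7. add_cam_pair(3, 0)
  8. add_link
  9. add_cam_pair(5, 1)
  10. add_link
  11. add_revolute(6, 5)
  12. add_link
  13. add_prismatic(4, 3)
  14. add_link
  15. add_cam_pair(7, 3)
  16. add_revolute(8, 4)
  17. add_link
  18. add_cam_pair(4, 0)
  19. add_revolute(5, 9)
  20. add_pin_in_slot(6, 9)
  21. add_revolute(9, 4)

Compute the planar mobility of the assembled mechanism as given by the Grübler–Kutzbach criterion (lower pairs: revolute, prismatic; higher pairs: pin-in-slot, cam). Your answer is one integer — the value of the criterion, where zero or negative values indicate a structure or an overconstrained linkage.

ground; <1,0,0>
#1 <2,0,0>
#2 <3,0,0>
#3 <4,0,0>
PS:1↔0 J2 <4,0,1>
PS:1↔2 J2 <4,0,2>
#4 <5,0,2>
C:3↔0 J2 <5,0,3>
#5 <6,0,3>
C:5↔1 J2 <6,0,4>
#6 <7,0,4>
R:6↔5 J1 <7,1,4>
#7 <8,1,4>
P:4↔3 J1 <8,2,4>
#8 <9,2,4>
C:7↔3 J2 <9,2,5>
R:8↔4 J1 <9,3,5>
#9 <10,3,5>
C:4↔0 J2 <10,3,6>
R:5↔9 J1 <10,4,6>
PS:6↔9 J2 <10,4,7>
R:9↔4 J1 <10,5,7>
3×9 − 2×5 − 1×7 = 10

M = 10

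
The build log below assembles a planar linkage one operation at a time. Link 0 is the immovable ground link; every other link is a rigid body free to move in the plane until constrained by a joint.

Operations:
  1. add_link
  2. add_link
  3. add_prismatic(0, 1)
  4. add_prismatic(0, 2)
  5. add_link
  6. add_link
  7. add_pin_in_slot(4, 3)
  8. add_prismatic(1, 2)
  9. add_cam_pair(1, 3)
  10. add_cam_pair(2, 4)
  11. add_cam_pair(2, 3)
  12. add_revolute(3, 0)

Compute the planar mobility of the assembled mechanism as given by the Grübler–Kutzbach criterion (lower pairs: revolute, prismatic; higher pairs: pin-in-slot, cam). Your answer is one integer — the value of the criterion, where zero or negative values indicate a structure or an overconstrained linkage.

L=1 J1=0 J2=0
add link → L=2 J1=0 J2=0
add link → L=3 J1=0 J2=0
P@0,1 dof=1 J1 → L=3 J1=1 J2=0
P@0,2 dof=1 J1 → L=3 J1=2 J2=0
add link → L=4 J1=2 J2=0
add link → L=5 J1=2 J2=0
PS@4,3 dof=2 J2 → L=5 J1=2 J2=1
P@1,2 dof=1 J1 → L=5 J1=3 J2=1
C@1,3 dof=2 J2 → L=5 J1=3 J2=2
C@2,4 dof=2 J2 → L=5 J1=3 J2=3
C@2,3 dof=2 J2 → L=5 J1=3 J2=4
R@3,0 dof=1 J1 → L=5 J1=4 J2=4
M=3(L−1)−2J1−J2=3·4−2·4−4=0

M = 0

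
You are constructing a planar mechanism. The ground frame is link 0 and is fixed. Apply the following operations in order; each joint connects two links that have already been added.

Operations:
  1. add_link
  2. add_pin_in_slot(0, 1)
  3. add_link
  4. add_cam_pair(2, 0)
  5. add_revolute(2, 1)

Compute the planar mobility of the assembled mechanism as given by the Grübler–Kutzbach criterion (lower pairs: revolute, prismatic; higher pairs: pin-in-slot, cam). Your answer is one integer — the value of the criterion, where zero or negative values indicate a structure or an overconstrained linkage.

M = 2

L=1 J1=0 J2=0
add link → L=2 J1=0 J2=0
PS@0,1 dof=2 J2 → L=2 J1=0 J2=1
add link → L=3 J1=0 J2=1
C@2,0 dof=2 J2 → L=3 J1=0 J2=2
R@2,1 dof=1 J1 → L=3 J1=1 J2=2
M=3(L−1)−2J1−J2=3·2−2·1−2=2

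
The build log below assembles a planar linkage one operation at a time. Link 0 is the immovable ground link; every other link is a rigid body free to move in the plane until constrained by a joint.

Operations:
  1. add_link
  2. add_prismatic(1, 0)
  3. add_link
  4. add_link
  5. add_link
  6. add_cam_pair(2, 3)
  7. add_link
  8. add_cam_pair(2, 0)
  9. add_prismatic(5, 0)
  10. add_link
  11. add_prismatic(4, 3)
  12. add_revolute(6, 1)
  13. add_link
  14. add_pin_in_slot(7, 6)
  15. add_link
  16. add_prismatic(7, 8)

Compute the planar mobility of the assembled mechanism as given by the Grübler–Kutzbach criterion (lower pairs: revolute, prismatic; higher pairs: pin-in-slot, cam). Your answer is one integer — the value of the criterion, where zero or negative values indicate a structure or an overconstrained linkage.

[1;0;0] (link 0 is ground)
L+ [2;0;0]
P(1,0)∈J1 [2;1;0]
L+ [3;1;0]
L+ [4;1;0]
L+ [5;1;0]
C(2,3)∈J2 [5;1;1]
L+ [6;1;1]
C(2,0)∈J2 [6;1;2]
P(5,0)∈J1 [6;2;2]
L+ [7;2;2]
P(4,3)∈J1 [7;3;2]
R(6,1)∈J1 [7;4;2]
L+ [8;4;2]
PS(7,6)∈J2 [8;4;3]
L+ [9;4;3]
P(7,8)∈J1 [9;5;3]
mobility = 24 − 10 − 3 = 11

M = 11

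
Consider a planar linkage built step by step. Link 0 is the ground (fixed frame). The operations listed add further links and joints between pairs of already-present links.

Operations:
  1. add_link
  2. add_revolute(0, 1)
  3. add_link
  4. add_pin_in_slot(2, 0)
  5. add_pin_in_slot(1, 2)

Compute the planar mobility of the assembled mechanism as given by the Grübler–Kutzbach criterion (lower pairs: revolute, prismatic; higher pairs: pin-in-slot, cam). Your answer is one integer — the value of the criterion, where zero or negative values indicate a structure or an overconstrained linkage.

[1;0;0] (link 0 is ground)
L+ [2;0;0]
R(0,1)∈J1 [2;1;0]
L+ [3;1;0]
PS(2,0)∈J2 [3;1;1]
PS(1,2)∈J2 [3;1;2]
mobility = 6 − 2 − 2 = 2

M = 2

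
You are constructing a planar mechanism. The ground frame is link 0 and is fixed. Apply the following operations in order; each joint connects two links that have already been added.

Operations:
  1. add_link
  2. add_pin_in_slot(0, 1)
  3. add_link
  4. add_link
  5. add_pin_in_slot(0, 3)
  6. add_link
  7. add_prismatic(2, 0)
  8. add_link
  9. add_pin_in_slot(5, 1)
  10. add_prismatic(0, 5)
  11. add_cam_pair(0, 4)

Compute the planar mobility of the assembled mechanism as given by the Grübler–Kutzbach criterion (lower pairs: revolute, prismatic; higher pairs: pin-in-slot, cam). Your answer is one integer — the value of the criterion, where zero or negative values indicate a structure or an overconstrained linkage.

M = 7

link 0 = ground. State L|J1|J2 = 1|0|0
+link1  2|0|0
PS(0,1) f=2→J2  2|0|1
+link2  3|0|1
+link3  4|0|1
PS(0,3) f=2→J2  4|0|2
+link4  5|0|2
P(2,0) f=1→J1  5|1|2
+link5  6|1|2
PS(5,1) f=2→J2  6|1|3
P(0,5) f=1→J1  6|2|3
C(0,4) f=2→J2  6|2|4
M = 3(6−1)−2·2−4 = 15−4−4 = 7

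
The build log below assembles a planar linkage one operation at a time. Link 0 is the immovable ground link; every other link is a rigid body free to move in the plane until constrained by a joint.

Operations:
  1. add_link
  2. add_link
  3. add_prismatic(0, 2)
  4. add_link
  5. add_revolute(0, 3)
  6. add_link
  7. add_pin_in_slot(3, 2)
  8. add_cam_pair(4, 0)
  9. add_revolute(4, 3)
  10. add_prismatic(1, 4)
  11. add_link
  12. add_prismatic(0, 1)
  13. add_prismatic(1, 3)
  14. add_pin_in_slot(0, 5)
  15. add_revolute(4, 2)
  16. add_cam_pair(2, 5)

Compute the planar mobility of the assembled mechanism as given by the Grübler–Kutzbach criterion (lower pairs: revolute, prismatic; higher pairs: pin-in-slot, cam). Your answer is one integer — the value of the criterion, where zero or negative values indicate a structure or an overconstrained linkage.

M = -3

L=1 J1=0 J2=0
add link → L=2 J1=0 J2=0
add link → L=3 J1=0 J2=0
P@0,2 dof=1 J1 → L=3 J1=1 J2=0
add link → L=4 J1=1 J2=0
R@0,3 dof=1 J1 → L=4 J1=2 J2=0
add link → L=5 J1=2 J2=0
PS@3,2 dof=2 J2 → L=5 J1=2 J2=1
C@4,0 dof=2 J2 → L=5 J1=2 J2=2
R@4,3 dof=1 J1 → L=5 J1=3 J2=2
P@1,4 dof=1 J1 → L=5 J1=4 J2=2
add link → L=6 J1=4 J2=2
P@0,1 dof=1 J1 → L=6 J1=5 J2=2
P@1,3 dof=1 J1 → L=6 J1=6 J2=2
PS@0,5 dof=2 J2 → L=6 J1=6 J2=3
R@4,2 dof=1 J1 → L=6 J1=7 J2=3
C@2,5 dof=2 J2 → L=6 J1=7 J2=4
M=3(L−1)−2J1−J2=3·5−2·7−4=-3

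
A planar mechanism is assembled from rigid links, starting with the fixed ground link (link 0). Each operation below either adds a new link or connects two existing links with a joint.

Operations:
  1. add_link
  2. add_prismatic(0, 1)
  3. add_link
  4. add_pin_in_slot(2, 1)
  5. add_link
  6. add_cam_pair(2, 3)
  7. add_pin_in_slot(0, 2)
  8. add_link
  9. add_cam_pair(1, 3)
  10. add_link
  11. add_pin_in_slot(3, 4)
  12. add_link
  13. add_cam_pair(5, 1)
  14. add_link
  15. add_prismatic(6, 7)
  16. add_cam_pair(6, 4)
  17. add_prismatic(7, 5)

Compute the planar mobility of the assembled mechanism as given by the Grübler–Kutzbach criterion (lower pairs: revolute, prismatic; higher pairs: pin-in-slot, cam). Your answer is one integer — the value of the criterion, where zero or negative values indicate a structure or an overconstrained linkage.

M = 8

L=1 J1=0 J2=0
add link → L=2 J1=0 J2=0
P@0,1 dof=1 J1 → L=2 J1=1 J2=0
add link → L=3 J1=1 J2=0
PS@2,1 dof=2 J2 → L=3 J1=1 J2=1
add link → L=4 J1=1 J2=1
C@2,3 dof=2 J2 → L=4 J1=1 J2=2
PS@0,2 dof=2 J2 → L=4 J1=1 J2=3
add link → L=5 J1=1 J2=3
C@1,3 dof=2 J2 → L=5 J1=1 J2=4
add link → L=6 J1=1 J2=4
PS@3,4 dof=2 J2 → L=6 J1=1 J2=5
add link → L=7 J1=1 J2=5
C@5,1 dof=2 J2 → L=7 J1=1 J2=6
add link → L=8 J1=1 J2=6
P@6,7 dof=1 J1 → L=8 J1=2 J2=6
C@6,4 dof=2 J2 → L=8 J1=2 J2=7
P@7,5 dof=1 J1 → L=8 J1=3 J2=7
M=3(L−1)−2J1−J2=3·7−2·3−7=8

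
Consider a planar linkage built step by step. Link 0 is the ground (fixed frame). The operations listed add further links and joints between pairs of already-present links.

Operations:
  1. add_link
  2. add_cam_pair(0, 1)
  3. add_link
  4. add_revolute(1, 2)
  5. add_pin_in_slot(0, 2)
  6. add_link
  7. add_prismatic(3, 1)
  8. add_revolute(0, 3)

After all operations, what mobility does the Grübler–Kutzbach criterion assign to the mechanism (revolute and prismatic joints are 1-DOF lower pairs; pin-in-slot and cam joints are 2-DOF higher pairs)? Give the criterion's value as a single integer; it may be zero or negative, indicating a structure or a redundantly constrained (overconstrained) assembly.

ground; <1,0,0>
#1 <2,0,0>
C:0↔1 J2 <2,0,1>
#2 <3,0,1>
R:1↔2 J1 <3,1,1>
PS:0↔2 J2 <3,1,2>
#3 <4,1,2>
P:3↔1 J1 <4,2,2>
R:0↔3 J1 <4,3,2>
3×3 − 2×3 − 1×2 = 1

M = 1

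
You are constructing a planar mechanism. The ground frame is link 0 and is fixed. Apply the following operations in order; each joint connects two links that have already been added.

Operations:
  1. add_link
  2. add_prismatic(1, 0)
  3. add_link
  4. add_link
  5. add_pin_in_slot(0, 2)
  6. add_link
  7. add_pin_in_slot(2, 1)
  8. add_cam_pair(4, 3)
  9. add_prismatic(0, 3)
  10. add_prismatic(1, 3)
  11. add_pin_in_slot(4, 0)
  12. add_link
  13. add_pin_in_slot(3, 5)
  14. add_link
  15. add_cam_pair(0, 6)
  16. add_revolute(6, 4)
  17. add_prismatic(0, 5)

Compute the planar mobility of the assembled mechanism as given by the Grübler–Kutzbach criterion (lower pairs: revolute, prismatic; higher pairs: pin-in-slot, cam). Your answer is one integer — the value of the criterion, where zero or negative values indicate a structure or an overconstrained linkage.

ground; <1,0,0>
#1 <2,0,0>
P:1↔0 J1 <2,1,0>
#2 <3,1,0>
#3 <4,1,0>
PS:0↔2 J2 <4,1,1>
#4 <5,1,1>
PS:2↔1 J2 <5,1,2>
C:4↔3 J2 <5,1,3>
P:0↔3 J1 <5,2,3>
P:1↔3 J1 <5,3,3>
PS:4↔0 J2 <5,3,4>
#5 <6,3,4>
PS:3↔5 J2 <6,3,5>
#6 <7,3,5>
C:0↔6 J2 <7,3,6>
R:6↔4 J1 <7,4,6>
P:0↔5 J1 <7,5,6>
3×6 − 2×5 − 1×6 = 2

M = 2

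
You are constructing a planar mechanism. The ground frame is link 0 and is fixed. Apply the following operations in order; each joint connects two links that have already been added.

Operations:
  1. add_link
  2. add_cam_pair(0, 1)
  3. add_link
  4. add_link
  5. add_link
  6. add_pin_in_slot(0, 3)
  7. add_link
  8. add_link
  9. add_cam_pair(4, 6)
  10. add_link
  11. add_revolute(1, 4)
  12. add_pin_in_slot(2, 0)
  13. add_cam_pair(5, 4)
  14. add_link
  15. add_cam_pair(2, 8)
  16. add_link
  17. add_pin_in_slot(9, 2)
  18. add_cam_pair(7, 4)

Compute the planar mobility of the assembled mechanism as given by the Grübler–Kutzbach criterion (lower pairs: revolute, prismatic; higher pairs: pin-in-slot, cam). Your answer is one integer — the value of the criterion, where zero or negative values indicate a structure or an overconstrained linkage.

M = 17

L=1 J1=0 J2=0
add link → L=2 J1=0 J2=0
C@0,1 dof=2 J2 → L=2 J1=0 J2=1
add link → L=3 J1=0 J2=1
add link → L=4 J1=0 J2=1
add link → L=5 J1=0 J2=1
PS@0,3 dof=2 J2 → L=5 J1=0 J2=2
add link → L=6 J1=0 J2=2
add link → L=7 J1=0 J2=2
C@4,6 dof=2 J2 → L=7 J1=0 J2=3
add link → L=8 J1=0 J2=3
R@1,4 dof=1 J1 → L=8 J1=1 J2=3
PS@2,0 dof=2 J2 → L=8 J1=1 J2=4
C@5,4 dof=2 J2 → L=8 J1=1 J2=5
add link → L=9 J1=1 J2=5
C@2,8 dof=2 J2 → L=9 J1=1 J2=6
add link → L=10 J1=1 J2=6
PS@9,2 dof=2 J2 → L=10 J1=1 J2=7
C@7,4 dof=2 J2 → L=10 J1=1 J2=8
M=3(L−1)−2J1−J2=3·9−2·1−8=17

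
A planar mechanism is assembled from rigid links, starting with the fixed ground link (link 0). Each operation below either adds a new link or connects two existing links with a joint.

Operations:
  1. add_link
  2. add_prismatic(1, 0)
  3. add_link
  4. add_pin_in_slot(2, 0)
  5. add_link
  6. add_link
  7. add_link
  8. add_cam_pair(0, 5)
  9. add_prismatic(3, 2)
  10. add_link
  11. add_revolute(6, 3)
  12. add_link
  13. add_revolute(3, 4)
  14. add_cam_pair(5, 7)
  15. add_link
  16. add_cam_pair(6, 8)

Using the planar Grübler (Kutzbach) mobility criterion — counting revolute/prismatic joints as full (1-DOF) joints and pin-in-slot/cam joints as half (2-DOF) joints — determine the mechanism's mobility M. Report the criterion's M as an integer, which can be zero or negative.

L=1 J1=0 J2=0
add link → L=2 J1=0 J2=0
P@1,0 dof=1 J1 → L=2 J1=1 J2=0
add link → L=3 J1=1 J2=0
PS@2,0 dof=2 J2 → L=3 J1=1 J2=1
add link → L=4 J1=1 J2=1
add link → L=5 J1=1 J2=1
add link → L=6 J1=1 J2=1
C@0,5 dof=2 J2 → L=6 J1=1 J2=2
P@3,2 dof=1 J1 → L=6 J1=2 J2=2
add link → L=7 J1=2 J2=2
R@6,3 dof=1 J1 → L=7 J1=3 J2=2
add link → L=8 J1=3 J2=2
R@3,4 dof=1 J1 → L=8 J1=4 J2=2
C@5,7 dof=2 J2 → L=8 J1=4 J2=3
add link → L=9 J1=4 J2=3
C@6,8 dof=2 J2 → L=9 J1=4 J2=4
M=3(L−1)−2J1−J2=3·8−2·4−4=12

M = 12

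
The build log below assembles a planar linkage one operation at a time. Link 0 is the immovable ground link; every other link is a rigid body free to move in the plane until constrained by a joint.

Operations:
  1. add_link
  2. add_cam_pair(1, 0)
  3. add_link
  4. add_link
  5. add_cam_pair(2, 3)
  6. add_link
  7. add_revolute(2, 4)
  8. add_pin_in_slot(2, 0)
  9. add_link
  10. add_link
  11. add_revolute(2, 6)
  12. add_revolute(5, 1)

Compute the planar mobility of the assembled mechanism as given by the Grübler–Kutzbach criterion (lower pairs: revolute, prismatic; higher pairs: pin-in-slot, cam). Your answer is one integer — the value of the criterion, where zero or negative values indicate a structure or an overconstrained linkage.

L=1 J1=0 J2=0
add link → L=2 J1=0 J2=0
C@1,0 dof=2 J2 → L=2 J1=0 J2=1
add link → L=3 J1=0 J2=1
add link → L=4 J1=0 J2=1
C@2,3 dof=2 J2 → L=4 J1=0 J2=2
add link → L=5 J1=0 J2=2
R@2,4 dof=1 J1 → L=5 J1=1 J2=2
PS@2,0 dof=2 J2 → L=5 J1=1 J2=3
add link → L=6 J1=1 J2=3
add link → L=7 J1=1 J2=3
R@2,6 dof=1 J1 → L=7 J1=2 J2=3
R@5,1 dof=1 J1 → L=7 J1=3 J2=3
M=3(L−1)−2J1−J2=3·6−2·3−3=9

M = 9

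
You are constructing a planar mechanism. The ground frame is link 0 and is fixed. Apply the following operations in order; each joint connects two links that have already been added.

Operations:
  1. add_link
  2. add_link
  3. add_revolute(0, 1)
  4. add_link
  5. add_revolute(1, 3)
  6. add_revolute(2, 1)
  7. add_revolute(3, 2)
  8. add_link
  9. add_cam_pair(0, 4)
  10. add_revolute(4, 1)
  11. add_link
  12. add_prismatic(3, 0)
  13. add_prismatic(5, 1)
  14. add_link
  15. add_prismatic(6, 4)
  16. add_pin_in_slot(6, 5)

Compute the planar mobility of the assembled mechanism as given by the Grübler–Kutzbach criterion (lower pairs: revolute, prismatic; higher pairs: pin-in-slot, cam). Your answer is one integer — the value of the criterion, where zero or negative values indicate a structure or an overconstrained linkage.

M = 0

[1;0;0] (link 0 is ground)
L+ [2;0;0]
L+ [3;0;0]
R(0,1)∈J1 [3;1;0]
L+ [4;1;0]
R(1,3)∈J1 [4;2;0]
R(2,1)∈J1 [4;3;0]
R(3,2)∈J1 [4;4;0]
L+ [5;4;0]
C(0,4)∈J2 [5;4;1]
R(4,1)∈J1 [5;5;1]
L+ [6;5;1]
P(3,0)∈J1 [6;6;1]
P(5,1)∈J1 [6;7;1]
L+ [7;7;1]
P(6,4)∈J1 [7;8;1]
PS(6,5)∈J2 [7;8;2]
mobility = 18 − 16 − 2 = 0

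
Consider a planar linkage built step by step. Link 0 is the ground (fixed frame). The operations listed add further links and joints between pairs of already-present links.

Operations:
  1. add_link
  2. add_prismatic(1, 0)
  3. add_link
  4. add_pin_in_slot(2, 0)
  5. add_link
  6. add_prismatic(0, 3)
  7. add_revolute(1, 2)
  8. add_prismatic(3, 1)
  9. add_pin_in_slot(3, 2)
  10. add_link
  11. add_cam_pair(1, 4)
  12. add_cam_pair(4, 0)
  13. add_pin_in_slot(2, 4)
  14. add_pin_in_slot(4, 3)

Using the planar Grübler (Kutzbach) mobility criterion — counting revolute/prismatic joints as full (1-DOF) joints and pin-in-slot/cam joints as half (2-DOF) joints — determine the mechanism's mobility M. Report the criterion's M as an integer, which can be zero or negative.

M = -2

ground; <1,0,0>
#1 <2,0,0>
P:1↔0 J1 <2,1,0>
#2 <3,1,0>
PS:2↔0 J2 <3,1,1>
#3 <4,1,1>
P:0↔3 J1 <4,2,1>
R:1↔2 J1 <4,3,1>
P:3↔1 J1 <4,4,1>
PS:3↔2 J2 <4,4,2>
#4 <5,4,2>
C:1↔4 J2 <5,4,3>
C:4↔0 J2 <5,4,4>
PS:2↔4 J2 <5,4,5>
PS:4↔3 J2 <5,4,6>
3×4 − 2×4 − 1×6 = -2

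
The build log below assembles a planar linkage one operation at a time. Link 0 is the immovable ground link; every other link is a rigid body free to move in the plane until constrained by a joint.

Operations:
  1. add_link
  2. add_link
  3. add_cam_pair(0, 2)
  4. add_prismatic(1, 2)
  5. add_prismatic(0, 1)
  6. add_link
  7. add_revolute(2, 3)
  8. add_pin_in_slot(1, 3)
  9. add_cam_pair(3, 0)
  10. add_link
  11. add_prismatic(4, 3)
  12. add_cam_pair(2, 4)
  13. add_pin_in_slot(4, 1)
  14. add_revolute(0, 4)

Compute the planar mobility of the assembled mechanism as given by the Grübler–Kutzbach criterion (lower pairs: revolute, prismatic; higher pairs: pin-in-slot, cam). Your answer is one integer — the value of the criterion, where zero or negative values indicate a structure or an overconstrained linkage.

M = -3

[1;0;0] (link 0 is ground)
L+ [2;0;0]
L+ [3;0;0]
C(0,2)∈J2 [3;0;1]
P(1,2)∈J1 [3;1;1]
P(0,1)∈J1 [3;2;1]
L+ [4;2;1]
R(2,3)∈J1 [4;3;1]
PS(1,3)∈J2 [4;3;2]
C(3,0)∈J2 [4;3;3]
L+ [5;3;3]
P(4,3)∈J1 [5;4;3]
C(2,4)∈J2 [5;4;4]
PS(4,1)∈J2 [5;4;5]
R(0,4)∈J1 [5;5;5]
mobility = 12 − 10 − 5 = -3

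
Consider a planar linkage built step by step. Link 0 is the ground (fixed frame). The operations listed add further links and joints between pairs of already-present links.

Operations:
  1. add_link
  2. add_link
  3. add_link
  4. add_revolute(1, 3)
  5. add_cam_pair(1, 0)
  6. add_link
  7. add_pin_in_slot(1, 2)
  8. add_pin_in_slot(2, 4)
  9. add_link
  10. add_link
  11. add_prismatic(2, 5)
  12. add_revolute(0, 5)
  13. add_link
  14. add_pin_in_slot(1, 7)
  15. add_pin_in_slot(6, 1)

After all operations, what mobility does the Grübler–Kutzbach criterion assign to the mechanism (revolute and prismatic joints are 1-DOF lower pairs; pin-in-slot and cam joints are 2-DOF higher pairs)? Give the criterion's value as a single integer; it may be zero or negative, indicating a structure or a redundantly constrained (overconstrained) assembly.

ground; <1,0,0>
#1 <2,0,0>
#2 <3,0,0>
#3 <4,0,0>
R:1↔3 J1 <4,1,0>
C:1↔0 J2 <4,1,1>
#4 <5,1,1>
PS:1↔2 J2 <5,1,2>
PS:2↔4 J2 <5,1,3>
#5 <6,1,3>
#6 <7,1,3>
P:2↔5 J1 <7,2,3>
R:0↔5 J1 <7,3,3>
#7 <8,3,3>
PS:1↔7 J2 <8,3,4>
PS:6↔1 J2 <8,3,5>
3×7 − 2×3 − 1×5 = 10

M = 10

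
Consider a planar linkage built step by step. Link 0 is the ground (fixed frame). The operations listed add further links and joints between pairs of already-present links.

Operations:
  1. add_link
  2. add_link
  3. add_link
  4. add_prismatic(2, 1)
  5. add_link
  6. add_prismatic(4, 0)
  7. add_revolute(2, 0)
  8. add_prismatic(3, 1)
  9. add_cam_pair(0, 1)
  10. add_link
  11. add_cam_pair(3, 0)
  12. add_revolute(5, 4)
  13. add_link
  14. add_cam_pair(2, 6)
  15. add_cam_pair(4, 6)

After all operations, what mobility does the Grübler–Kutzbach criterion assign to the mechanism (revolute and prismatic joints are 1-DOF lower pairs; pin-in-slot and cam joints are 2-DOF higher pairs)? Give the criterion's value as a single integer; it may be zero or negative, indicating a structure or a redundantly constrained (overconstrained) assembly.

M = 4

L=1 J1=0 J2=0
add link → L=2 J1=0 J2=0
add link → L=3 J1=0 J2=0
add link → L=4 J1=0 J2=0
P@2,1 dof=1 J1 → L=4 J1=1 J2=0
add link → L=5 J1=1 J2=0
P@4,0 dof=1 J1 → L=5 J1=2 J2=0
R@2,0 dof=1 J1 → L=5 J1=3 J2=0
P@3,1 dof=1 J1 → L=5 J1=4 J2=0
C@0,1 dof=2 J2 → L=5 J1=4 J2=1
add link → L=6 J1=4 J2=1
C@3,0 dof=2 J2 → L=6 J1=4 J2=2
R@5,4 dof=1 J1 → L=6 J1=5 J2=2
add link → L=7 J1=5 J2=2
C@2,6 dof=2 J2 → L=7 J1=5 J2=3
C@4,6 dof=2 J2 → L=7 J1=5 J2=4
M=3(L−1)−2J1−J2=3·6−2·5−4=4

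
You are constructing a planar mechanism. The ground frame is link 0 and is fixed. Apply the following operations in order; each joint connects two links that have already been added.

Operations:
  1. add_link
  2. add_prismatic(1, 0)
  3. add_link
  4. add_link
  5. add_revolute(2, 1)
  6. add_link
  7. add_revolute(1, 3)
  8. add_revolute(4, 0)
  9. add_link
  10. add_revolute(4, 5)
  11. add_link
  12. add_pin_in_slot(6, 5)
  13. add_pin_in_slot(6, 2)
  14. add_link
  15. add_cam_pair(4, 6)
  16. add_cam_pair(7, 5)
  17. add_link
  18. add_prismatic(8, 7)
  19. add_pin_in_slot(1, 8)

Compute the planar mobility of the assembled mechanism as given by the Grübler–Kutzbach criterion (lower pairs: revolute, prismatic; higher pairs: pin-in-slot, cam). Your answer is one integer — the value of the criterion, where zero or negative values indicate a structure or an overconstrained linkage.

M = 7

[1;0;0] (link 0 is ground)
L+ [2;0;0]
P(1,0)∈J1 [2;1;0]
L+ [3;1;0]
L+ [4;1;0]
R(2,1)∈J1 [4;2;0]
L+ [5;2;0]
R(1,3)∈J1 [5;3;0]
R(4,0)∈J1 [5;4;0]
L+ [6;4;0]
R(4,5)∈J1 [6;5;0]
L+ [7;5;0]
PS(6,5)∈J2 [7;5;1]
PS(6,2)∈J2 [7;5;2]
L+ [8;5;2]
C(4,6)∈J2 [8;5;3]
C(7,5)∈J2 [8;5;4]
L+ [9;5;4]
P(8,7)∈J1 [9;6;4]
PS(1,8)∈J2 [9;6;5]
mobility = 24 − 12 − 5 = 7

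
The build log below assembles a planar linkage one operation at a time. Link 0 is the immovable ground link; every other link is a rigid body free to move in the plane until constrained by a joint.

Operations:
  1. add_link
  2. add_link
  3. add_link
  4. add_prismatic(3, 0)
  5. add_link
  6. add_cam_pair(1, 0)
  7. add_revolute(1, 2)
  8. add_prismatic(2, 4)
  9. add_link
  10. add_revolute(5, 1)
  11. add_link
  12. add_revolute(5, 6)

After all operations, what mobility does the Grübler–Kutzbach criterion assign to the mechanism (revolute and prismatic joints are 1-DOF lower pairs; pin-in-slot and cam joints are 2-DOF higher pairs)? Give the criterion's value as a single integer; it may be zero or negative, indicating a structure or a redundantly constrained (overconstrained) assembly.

M = 7

L=1 J1=0 J2=0
add link → L=2 J1=0 J2=0
add link → L=3 J1=0 J2=0
add link → L=4 J1=0 J2=0
P@3,0 dof=1 J1 → L=4 J1=1 J2=0
add link → L=5 J1=1 J2=0
C@1,0 dof=2 J2 → L=5 J1=1 J2=1
R@1,2 dof=1 J1 → L=5 J1=2 J2=1
P@2,4 dof=1 J1 → L=5 J1=3 J2=1
add link → L=6 J1=3 J2=1
R@5,1 dof=1 J1 → L=6 J1=4 J2=1
add link → L=7 J1=4 J2=1
R@5,6 dof=1 J1 → L=7 J1=5 J2=1
M=3(L−1)−2J1−J2=3·6−2·5−1=7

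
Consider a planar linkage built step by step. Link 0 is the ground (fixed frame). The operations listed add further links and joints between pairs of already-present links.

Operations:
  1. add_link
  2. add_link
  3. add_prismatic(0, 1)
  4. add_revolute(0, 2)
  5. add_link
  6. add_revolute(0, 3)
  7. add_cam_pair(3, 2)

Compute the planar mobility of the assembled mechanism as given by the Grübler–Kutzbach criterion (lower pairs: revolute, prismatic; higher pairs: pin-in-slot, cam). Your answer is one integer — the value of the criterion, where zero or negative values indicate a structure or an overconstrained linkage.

M = 2

(L,J1,J2)=(1,0,0); link0 fixed
link1: (2,0,0)
link2: (3,0,0)
P 0-1 [J1]: (3,1,0)
R 0-2 [J1]: (3,2,0)
link3: (4,2,0)
R 0-3 [J1]: (4,3,0)
C 3-2 [J2]: (4,3,1)
Grübler: 3·3 − 2·3 − 1 = 2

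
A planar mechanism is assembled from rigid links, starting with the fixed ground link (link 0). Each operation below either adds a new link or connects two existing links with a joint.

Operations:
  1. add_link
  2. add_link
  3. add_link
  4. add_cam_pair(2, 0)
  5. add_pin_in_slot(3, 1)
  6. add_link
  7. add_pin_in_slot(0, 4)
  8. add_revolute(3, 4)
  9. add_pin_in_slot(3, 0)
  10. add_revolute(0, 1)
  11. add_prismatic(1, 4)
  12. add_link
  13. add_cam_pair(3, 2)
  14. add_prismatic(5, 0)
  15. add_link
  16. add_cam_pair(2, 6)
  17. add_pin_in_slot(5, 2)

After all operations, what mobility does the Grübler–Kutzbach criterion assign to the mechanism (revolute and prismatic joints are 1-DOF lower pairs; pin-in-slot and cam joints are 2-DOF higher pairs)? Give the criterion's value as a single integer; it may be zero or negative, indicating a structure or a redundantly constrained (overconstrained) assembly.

M = 3

link 0 = ground. State L|J1|J2 = 1|0|0
+link1  2|0|0
+link2  3|0|0
+link3  4|0|0
C(2,0) f=2→J2  4|0|1
PS(3,1) f=2→J2  4|0|2
+link4  5|0|2
PS(0,4) f=2→J2  5|0|3
R(3,4) f=1→J1  5|1|3
PS(3,0) f=2→J2  5|1|4
R(0,1) f=1→J1  5|2|4
P(1,4) f=1→J1  5|3|4
+link5  6|3|4
C(3,2) f=2→J2  6|3|5
P(5,0) f=1→J1  6|4|5
+link6  7|4|5
C(2,6) f=2→J2  7|4|6
PS(5,2) f=2→J2  7|4|7
M = 3(7−1)−2·4−7 = 18−8−7 = 3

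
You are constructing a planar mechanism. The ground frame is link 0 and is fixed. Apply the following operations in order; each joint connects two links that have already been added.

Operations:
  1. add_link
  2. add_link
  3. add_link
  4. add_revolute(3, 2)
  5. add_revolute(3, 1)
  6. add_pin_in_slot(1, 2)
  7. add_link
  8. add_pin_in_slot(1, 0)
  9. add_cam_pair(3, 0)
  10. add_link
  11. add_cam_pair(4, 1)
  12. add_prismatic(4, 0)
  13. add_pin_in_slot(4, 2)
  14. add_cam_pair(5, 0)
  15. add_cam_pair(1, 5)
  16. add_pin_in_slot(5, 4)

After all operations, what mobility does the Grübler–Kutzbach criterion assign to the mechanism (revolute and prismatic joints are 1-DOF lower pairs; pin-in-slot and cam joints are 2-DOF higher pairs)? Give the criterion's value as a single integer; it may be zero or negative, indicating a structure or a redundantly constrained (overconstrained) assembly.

M = 1

ground; <1,0,0>
#1 <2,0,0>
#2 <3,0,0>
#3 <4,0,0>
R:3↔2 J1 <4,1,0>
R:3↔1 J1 <4,2,0>
PS:1↔2 J2 <4,2,1>
#4 <5,2,1>
PS:1↔0 J2 <5,2,2>
C:3↔0 J2 <5,2,3>
#5 <6,2,3>
C:4↔1 J2 <6,2,4>
P:4↔0 J1 <6,3,4>
PS:4↔2 J2 <6,3,5>
C:5↔0 J2 <6,3,6>
C:1↔5 J2 <6,3,7>
PS:5↔4 J2 <6,3,8>
3×5 − 2×3 − 1×8 = 1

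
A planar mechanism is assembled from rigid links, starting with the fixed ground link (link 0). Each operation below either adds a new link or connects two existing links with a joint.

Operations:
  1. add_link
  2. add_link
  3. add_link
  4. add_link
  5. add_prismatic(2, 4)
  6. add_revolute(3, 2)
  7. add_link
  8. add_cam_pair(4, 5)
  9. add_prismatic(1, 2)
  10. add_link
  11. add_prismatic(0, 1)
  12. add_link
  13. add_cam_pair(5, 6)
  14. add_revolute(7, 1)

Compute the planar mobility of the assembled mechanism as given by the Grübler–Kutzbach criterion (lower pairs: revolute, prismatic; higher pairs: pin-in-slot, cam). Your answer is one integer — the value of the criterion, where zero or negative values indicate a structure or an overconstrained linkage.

M = 9

[1;0;0] (link 0 is ground)
L+ [2;0;0]
L+ [3;0;0]
L+ [4;0;0]
L+ [5;0;0]
P(2,4)∈J1 [5;1;0]
R(3,2)∈J1 [5;2;0]
L+ [6;2;0]
C(4,5)∈J2 [6;2;1]
P(1,2)∈J1 [6;3;1]
L+ [7;3;1]
P(0,1)∈J1 [7;4;1]
L+ [8;4;1]
C(5,6)∈J2 [8;4;2]
R(7,1)∈J1 [8;5;2]
mobility = 21 − 10 − 2 = 9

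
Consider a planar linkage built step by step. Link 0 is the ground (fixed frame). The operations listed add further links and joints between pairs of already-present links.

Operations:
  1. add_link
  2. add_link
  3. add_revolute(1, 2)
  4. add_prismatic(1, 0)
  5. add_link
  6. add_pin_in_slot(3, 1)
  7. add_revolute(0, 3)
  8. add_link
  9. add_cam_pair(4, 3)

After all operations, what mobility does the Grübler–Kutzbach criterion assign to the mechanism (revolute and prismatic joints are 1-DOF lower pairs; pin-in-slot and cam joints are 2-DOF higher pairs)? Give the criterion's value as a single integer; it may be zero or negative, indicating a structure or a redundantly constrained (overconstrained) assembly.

M = 4

[1;0;0] (link 0 is ground)
L+ [2;0;0]
L+ [3;0;0]
R(1,2)∈J1 [3;1;0]
P(1,0)∈J1 [3;2;0]
L+ [4;2;0]
PS(3,1)∈J2 [4;2;1]
R(0,3)∈J1 [4;3;1]
L+ [5;3;1]
C(4,3)∈J2 [5;3;2]
mobility = 12 − 6 − 2 = 4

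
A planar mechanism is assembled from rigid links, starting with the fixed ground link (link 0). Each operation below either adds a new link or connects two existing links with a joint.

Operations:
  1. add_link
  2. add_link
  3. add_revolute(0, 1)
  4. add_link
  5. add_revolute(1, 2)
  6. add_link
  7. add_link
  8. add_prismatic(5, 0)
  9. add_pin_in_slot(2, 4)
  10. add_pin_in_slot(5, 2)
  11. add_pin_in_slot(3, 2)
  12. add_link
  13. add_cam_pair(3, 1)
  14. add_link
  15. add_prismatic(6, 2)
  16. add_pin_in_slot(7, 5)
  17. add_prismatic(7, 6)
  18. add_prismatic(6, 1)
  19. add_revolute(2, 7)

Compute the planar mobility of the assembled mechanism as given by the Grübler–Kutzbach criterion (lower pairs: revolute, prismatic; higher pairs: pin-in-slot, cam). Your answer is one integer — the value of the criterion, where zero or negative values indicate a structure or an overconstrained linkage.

M = 2

(L,J1,J2)=(1,0,0); link0 fixed
link1: (2,0,0)
link2: (3,0,0)
R 0-1 [J1]: (3,1,0)
link3: (4,1,0)
R 1-2 [J1]: (4,2,0)
link4: (5,2,0)
link5: (6,2,0)
P 5-0 [J1]: (6,3,0)
PS 2-4 [J2]: (6,3,1)
PS 5-2 [J2]: (6,3,2)
PS 3-2 [J2]: (6,3,3)
link6: (7,3,3)
C 3-1 [J2]: (7,3,4)
link7: (8,3,4)
P 6-2 [J1]: (8,4,4)
PS 7-5 [J2]: (8,4,5)
P 7-6 [J1]: (8,5,5)
P 6-1 [J1]: (8,6,5)
R 2-7 [J1]: (8,7,5)
Grübler: 3·7 − 2·7 − 5 = 2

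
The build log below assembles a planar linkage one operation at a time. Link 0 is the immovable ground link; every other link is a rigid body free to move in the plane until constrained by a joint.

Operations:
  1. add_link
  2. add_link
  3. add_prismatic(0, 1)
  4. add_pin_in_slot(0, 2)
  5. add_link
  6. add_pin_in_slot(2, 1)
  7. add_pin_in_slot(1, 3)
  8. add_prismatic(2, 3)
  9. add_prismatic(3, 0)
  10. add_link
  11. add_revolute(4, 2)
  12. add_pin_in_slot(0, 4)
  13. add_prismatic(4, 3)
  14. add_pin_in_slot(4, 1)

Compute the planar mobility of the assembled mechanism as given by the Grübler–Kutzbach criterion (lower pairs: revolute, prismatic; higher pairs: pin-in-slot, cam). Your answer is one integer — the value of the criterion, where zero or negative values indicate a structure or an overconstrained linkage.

M = -3

[1;0;0] (link 0 is ground)
L+ [2;0;0]
L+ [3;0;0]
P(0,1)∈J1 [3;1;0]
PS(0,2)∈J2 [3;1;1]
L+ [4;1;1]
PS(2,1)∈J2 [4;1;2]
PS(1,3)∈J2 [4;1;3]
P(2,3)∈J1 [4;2;3]
P(3,0)∈J1 [4;3;3]
L+ [5;3;3]
R(4,2)∈J1 [5;4;3]
PS(0,4)∈J2 [5;4;4]
P(4,3)∈J1 [5;5;4]
PS(4,1)∈J2 [5;5;5]
mobility = 12 − 10 − 5 = -3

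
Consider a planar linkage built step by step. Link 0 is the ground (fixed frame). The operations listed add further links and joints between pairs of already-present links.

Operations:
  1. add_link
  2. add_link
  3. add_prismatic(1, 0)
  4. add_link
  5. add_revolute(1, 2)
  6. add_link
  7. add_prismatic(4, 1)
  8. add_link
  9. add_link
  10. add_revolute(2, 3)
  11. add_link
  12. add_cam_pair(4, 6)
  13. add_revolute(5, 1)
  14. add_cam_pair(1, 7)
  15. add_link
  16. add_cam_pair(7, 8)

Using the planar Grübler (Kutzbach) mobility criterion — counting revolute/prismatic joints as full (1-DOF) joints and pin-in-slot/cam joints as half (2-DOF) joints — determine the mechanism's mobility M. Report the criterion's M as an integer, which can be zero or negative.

M = 11

[1;0;0] (link 0 is ground)
L+ [2;0;0]
L+ [3;0;0]
P(1,0)∈J1 [3;1;0]
L+ [4;1;0]
R(1,2)∈J1 [4;2;0]
L+ [5;2;0]
P(4,1)∈J1 [5;3;0]
L+ [6;3;0]
L+ [7;3;0]
R(2,3)∈J1 [7;4;0]
L+ [8;4;0]
C(4,6)∈J2 [8;4;1]
R(5,1)∈J1 [8;5;1]
C(1,7)∈J2 [8;5;2]
L+ [9;5;2]
C(7,8)∈J2 [9;5;3]
mobility = 24 − 10 − 3 = 11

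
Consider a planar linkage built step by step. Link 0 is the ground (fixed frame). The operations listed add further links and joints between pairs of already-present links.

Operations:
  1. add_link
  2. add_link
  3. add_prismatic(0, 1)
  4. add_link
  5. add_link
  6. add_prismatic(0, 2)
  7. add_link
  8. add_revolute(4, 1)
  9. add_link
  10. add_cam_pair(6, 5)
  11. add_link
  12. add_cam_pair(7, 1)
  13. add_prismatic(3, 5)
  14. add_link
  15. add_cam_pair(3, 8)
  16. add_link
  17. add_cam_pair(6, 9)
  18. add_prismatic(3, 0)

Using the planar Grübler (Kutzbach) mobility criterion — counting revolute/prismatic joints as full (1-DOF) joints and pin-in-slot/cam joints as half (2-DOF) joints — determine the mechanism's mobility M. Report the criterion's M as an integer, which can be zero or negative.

M = 13

[1;0;0] (link 0 is ground)
L+ [2;0;0]
L+ [3;0;0]
P(0,1)∈J1 [3;1;0]
L+ [4;1;0]
L+ [5;1;0]
P(0,2)∈J1 [5;2;0]
L+ [6;2;0]
R(4,1)∈J1 [6;3;0]
L+ [7;3;0]
C(6,5)∈J2 [7;3;1]
L+ [8;3;1]
C(7,1)∈J2 [8;3;2]
P(3,5)∈J1 [8;4;2]
L+ [9;4;2]
C(3,8)∈J2 [9;4;3]
L+ [10;4;3]
C(6,9)∈J2 [10;4;4]
P(3,0)∈J1 [10;5;4]
mobility = 27 − 10 − 4 = 13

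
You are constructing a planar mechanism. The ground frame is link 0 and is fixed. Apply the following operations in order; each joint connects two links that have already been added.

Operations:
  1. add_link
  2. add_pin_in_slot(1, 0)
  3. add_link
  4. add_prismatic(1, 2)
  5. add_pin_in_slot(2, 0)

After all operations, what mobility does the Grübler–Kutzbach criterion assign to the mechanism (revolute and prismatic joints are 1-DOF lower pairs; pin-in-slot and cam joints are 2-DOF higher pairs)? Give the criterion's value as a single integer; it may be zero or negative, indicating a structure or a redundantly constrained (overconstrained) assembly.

M = 2

(L,J1,J2)=(1,0,0); link0 fixed
link1: (2,0,0)
PS 1-0 [J2]: (2,0,1)
link2: (3,0,1)
P 1-2 [J1]: (3,1,1)
PS 2-0 [J2]: (3,1,2)
Grübler: 3·2 − 2·1 − 2 = 2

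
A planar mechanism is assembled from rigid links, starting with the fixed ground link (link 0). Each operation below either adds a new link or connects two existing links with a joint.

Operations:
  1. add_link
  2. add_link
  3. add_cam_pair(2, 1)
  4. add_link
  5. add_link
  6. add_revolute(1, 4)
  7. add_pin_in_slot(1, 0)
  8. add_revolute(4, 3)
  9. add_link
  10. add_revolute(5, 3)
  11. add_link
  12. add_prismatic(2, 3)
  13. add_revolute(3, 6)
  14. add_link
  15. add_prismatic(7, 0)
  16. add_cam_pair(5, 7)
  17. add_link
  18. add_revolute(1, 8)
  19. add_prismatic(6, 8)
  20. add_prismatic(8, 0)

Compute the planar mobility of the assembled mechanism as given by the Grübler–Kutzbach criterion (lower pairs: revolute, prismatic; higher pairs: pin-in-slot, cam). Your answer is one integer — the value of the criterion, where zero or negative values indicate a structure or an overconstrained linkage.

ground; <1,0,0>
#1 <2,0,0>
#2 <3,0,0>
C:2↔1 J2 <3,0,1>
#3 <4,0,1>
#4 <5,0,1>
R:1↔4 J1 <5,1,1>
PS:1↔0 J2 <5,1,2>
R:4↔3 J1 <5,2,2>
#5 <6,2,2>
R:5↔3 J1 <6,3,2>
#6 <7,3,2>
P:2↔3 J1 <7,4,2>
R:3↔6 J1 <7,5,2>
#7 <8,5,2>
P:7↔0 J1 <8,6,2>
C:5↔7 J2 <8,6,3>
#8 <9,6,3>
R:1↔8 J1 <9,7,3>
P:6↔8 J1 <9,8,3>
P:8↔0 J1 <9,9,3>
3×8 − 2×9 − 1×3 = 3

M = 3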